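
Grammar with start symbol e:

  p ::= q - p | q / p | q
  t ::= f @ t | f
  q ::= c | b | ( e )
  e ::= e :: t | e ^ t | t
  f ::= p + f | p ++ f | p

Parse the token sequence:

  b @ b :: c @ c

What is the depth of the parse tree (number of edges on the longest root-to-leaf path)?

7

[e [e [t [f [p [q b]]] @ [t [f [p [q b]]]]]] :: [t [f [p [q c]]] @ [t [f [p [q c]]]]]]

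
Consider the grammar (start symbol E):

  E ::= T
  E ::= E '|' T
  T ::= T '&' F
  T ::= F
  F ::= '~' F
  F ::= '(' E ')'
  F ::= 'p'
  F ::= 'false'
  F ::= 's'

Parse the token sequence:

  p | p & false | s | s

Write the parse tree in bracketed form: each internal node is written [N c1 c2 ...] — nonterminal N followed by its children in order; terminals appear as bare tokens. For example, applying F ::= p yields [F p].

[E [E [E [E [T [F p]]] | [T [T [F p]] & [F false]]] | [T [F s]]] | [T [F s]]]

E
E | T
E | T | T
E | T | T | T
T | T | T | T
F | T | T | T
p | T | T | T
p | T & F | T | T
p | F & F | T | T
p | p & F | T | T
p | p & false | T | T
p | p & false | F | T
p | p & false | s | T
p | p & false | s | F
p | p & false | s | s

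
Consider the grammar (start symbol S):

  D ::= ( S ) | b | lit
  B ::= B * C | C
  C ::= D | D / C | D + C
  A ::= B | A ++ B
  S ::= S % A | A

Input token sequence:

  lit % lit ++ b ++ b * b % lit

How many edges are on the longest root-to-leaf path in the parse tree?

[S [S [S [A [B [C [D lit]]]]] % [A [A [A [B [C [D lit]]]] ++ [B [C [D b]]]] ++ [B [B [C [D b]]] * [C [D b]]]]] % [A [B [C [D lit]]]]]

8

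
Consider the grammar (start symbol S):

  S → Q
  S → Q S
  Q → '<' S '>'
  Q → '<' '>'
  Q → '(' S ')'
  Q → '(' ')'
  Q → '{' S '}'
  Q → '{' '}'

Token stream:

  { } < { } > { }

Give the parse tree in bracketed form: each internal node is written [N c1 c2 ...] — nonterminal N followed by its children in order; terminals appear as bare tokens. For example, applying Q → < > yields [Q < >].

[S [Q { }] [S [Q < [S [Q { }]] >] [S [Q { }]]]]

S
Q S
{ } S
{ } Q S
{ } < S > S
{ } < Q > S
{ } < { } > S
{ } < { } > Q
{ } < { } > { }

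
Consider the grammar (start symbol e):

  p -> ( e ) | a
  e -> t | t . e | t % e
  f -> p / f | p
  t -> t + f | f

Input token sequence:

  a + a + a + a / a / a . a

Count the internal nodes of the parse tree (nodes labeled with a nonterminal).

[e [t [t [t [t [f [p a]]] + [f [p a]]] + [f [p a]]] + [f [p a] / [f [p a] / [f [p a]]]]] . [e [t [f [p a]]]]]

21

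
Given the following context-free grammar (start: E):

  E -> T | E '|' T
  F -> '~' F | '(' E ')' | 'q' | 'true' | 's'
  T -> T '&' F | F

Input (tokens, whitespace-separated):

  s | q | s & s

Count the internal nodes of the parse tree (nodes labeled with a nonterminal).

[E [E [E [T [F s]]] | [T [F q]]] | [T [T [F s]] & [F s]]]

11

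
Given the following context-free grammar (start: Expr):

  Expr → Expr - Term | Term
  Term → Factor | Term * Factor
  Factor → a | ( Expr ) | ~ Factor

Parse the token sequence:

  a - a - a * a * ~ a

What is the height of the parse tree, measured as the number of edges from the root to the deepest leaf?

[Expr [Expr [Expr [Term [Factor a]]] - [Term [Factor a]]] - [Term [Term [Term [Factor a]] * [Factor a]] * [Factor ~ [Factor a]]]]

5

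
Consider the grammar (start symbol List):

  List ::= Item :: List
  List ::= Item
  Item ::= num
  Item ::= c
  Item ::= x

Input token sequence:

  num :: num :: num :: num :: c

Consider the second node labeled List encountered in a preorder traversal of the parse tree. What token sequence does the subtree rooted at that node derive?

num :: num :: num :: c

[List [Item num] :: [List [Item num] :: [List [Item num] :: [List [Item num] :: [List [Item c]]]]]]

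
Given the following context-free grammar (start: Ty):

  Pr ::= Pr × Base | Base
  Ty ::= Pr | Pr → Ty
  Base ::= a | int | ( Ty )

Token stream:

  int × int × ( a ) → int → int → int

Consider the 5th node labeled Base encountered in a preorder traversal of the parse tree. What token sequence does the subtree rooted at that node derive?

[Ty [Pr [Pr [Pr [Base int]] × [Base int]] × [Base ( [Ty [Pr [Base a]]] )]] → [Ty [Pr [Base int]] → [Ty [Pr [Base int]] → [Ty [Pr [Base int]]]]]]

int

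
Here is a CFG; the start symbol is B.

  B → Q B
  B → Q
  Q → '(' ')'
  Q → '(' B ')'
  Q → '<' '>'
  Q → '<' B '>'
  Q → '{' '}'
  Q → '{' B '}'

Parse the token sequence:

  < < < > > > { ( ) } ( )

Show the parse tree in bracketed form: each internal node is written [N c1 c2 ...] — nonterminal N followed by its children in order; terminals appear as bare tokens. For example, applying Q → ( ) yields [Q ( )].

[B [Q < [B [Q < [B [Q < >]] >]] >] [B [Q { [B [Q ( )]] }] [B [Q ( )]]]]

B
Q B
< B > B
< Q > B
< < B > > B
< < Q > > B
< < < > > > B
< < < > > > Q B
< < < > > > { B } B
< < < > > > { Q } B
< < < > > > { ( ) } B
< < < > > > { ( ) } Q
< < < > > > { ( ) } ( )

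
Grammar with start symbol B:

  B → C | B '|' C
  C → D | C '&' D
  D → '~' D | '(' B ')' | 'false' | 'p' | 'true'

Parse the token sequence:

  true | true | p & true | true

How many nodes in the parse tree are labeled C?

[B [B [B [B [C [D true]]] | [C [D true]]] | [C [C [D p]] & [D true]]] | [C [D true]]]

5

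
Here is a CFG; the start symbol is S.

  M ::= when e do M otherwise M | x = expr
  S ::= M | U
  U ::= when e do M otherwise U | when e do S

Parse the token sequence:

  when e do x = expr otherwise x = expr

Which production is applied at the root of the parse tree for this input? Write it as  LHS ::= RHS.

[S [M when e do [M x = expr] otherwise [M x = expr]]]

S ::= M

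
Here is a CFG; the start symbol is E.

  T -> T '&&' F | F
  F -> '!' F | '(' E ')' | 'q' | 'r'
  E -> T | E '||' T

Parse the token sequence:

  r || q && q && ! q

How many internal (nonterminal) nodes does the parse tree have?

[E [E [T [F r]]] || [T [T [T [F q]] && [F q]] && [F ! [F q]]]]

11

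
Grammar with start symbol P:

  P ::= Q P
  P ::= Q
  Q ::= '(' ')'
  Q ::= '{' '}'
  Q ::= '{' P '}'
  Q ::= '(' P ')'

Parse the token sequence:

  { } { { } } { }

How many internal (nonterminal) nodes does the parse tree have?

[P [Q { }] [P [Q { [P [Q { }]] }] [P [Q { }]]]]

8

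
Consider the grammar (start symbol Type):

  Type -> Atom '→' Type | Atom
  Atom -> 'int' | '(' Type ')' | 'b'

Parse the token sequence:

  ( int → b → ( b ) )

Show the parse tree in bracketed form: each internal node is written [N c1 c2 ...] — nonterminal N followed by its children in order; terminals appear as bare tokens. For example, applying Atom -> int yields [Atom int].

Type
Atom
( Type )
( Atom → Type )
( int → Type )
( int → Atom → Type )
( int → b → Type )
( int → b → Atom )
( int → b → ( Type ) )
( int → b → ( Atom ) )
( int → b → ( b ) )

[Type [Atom ( [Type [Atom int] → [Type [Atom b] → [Type [Atom ( [Type [Atom b]] )]]]] )]]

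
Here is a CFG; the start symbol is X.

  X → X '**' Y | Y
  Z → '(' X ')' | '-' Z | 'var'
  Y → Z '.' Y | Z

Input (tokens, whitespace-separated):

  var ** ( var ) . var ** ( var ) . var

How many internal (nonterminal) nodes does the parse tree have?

19

[X [X [X [Y [Z var]]] ** [Y [Z ( [X [Y [Z var]]] )] . [Y [Z var]]]] ** [Y [Z ( [X [Y [Z var]]] )] . [Y [Z var]]]]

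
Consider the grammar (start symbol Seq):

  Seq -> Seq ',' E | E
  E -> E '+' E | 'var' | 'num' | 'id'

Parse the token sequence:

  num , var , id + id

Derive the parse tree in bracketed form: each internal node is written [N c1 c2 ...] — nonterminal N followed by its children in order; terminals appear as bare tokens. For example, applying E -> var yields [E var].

[Seq [Seq [Seq [E num]] , [E var]] , [E [E id] + [E id]]]

Seq
Seq , E
Seq , E , E
E , E , E
num , E , E
num , var , E
num , var , E + E
num , var , id + E
num , var , id + id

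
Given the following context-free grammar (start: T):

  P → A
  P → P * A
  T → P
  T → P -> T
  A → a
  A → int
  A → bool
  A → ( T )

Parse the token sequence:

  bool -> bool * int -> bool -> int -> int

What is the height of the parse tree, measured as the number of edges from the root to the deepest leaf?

7

[T [P [A bool]] -> [T [P [P [A bool]] * [A int]] -> [T [P [A bool]] -> [T [P [A int]] -> [T [P [A int]]]]]]]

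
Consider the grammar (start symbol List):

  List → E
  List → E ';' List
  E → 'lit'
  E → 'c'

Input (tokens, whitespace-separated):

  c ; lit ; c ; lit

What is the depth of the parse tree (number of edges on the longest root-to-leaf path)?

[List [E c] ; [List [E lit] ; [List [E c] ; [List [E lit]]]]]

5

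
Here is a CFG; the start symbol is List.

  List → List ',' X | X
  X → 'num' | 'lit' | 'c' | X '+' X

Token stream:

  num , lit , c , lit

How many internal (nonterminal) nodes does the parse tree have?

8

[List [List [List [List [X num]] , [X lit]] , [X c]] , [X lit]]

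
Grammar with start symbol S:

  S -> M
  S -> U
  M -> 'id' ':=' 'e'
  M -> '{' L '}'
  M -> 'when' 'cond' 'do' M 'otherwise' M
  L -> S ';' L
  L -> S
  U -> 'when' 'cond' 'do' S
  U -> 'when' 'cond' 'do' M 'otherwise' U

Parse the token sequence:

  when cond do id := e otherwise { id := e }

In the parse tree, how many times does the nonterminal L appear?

1

[S [M when cond do [M id := e] otherwise [M { [L [S [M id := e]]] }]]]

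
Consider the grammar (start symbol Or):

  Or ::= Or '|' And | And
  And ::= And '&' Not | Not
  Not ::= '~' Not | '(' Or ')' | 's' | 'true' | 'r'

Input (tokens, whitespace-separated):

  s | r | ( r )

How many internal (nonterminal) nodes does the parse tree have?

[Or [Or [Or [And [Not s]]] | [And [Not r]]] | [And [Not ( [Or [And [Not r]]] )]]]

12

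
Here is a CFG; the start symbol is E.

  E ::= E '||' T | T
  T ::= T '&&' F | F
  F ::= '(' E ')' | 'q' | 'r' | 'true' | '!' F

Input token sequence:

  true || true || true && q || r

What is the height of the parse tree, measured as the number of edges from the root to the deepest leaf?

6

[E [E [E [E [T [F true]]] || [T [F true]]] || [T [T [F true]] && [F q]]] || [T [F r]]]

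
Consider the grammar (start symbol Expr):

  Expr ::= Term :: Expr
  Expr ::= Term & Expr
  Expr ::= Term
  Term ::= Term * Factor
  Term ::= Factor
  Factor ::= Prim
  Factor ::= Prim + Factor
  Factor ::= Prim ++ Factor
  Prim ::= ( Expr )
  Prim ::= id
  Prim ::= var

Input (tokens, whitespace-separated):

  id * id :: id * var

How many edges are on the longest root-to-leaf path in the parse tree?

6

[Expr [Term [Term [Factor [Prim id]]] * [Factor [Prim id]]] :: [Expr [Term [Term [Factor [Prim id]]] * [Factor [Prim var]]]]]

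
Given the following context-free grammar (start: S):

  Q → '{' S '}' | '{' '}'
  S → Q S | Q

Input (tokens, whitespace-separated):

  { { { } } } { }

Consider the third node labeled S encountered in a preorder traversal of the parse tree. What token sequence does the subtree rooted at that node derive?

{ }

[S [Q { [S [Q { [S [Q { }]] }]] }] [S [Q { }]]]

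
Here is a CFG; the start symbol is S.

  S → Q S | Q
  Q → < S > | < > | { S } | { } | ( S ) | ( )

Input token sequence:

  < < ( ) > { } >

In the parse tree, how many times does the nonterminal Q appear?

4

[S [Q < [S [Q < [S [Q ( )]] >] [S [Q { }]]] >]]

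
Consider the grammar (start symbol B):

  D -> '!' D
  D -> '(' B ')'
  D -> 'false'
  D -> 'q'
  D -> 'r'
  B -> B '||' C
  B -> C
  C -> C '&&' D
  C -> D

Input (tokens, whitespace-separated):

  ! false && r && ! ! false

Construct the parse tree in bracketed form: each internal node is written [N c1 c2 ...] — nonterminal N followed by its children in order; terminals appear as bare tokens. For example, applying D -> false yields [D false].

B
C
C && D
C && D && D
D && D && D
! D && D && D
! false && D && D
! false && r && D
! false && r && ! D
! false && r && ! ! D
! false && r && ! ! false

[B [C [C [C [D ! [D false]]] && [D r]] && [D ! [D ! [D false]]]]]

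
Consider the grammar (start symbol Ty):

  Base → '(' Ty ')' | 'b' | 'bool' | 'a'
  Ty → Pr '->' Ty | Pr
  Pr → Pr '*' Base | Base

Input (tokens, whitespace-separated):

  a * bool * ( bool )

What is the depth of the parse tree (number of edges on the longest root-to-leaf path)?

[Ty [Pr [Pr [Pr [Base a]] * [Base bool]] * [Base ( [Ty [Pr [Base bool]]] )]]]

6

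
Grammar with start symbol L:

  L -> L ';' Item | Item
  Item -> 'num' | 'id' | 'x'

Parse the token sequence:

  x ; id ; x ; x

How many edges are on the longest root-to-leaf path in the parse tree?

[L [L [L [L [Item x]] ; [Item id]] ; [Item x]] ; [Item x]]

5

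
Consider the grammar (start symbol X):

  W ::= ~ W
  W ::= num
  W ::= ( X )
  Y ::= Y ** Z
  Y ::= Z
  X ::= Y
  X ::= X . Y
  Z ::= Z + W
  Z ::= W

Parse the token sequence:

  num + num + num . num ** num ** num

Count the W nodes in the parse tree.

[X [X [Y [Z [Z [Z [W num]] + [W num]] + [W num]]]] . [Y [Y [Y [Z [W num]]] ** [Z [W num]]] ** [Z [W num]]]]

6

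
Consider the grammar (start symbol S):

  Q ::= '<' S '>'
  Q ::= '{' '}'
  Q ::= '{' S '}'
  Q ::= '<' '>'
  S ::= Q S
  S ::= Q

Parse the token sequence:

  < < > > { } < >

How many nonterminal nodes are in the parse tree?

8

[S [Q < [S [Q < >]] >] [S [Q { }] [S [Q < >]]]]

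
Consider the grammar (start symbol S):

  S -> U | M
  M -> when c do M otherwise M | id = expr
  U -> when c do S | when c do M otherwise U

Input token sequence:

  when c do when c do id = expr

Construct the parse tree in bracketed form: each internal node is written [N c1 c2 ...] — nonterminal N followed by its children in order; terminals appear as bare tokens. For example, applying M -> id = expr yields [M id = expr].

S
U
when c do S
when c do U
when c do when c do S
when c do when c do M
when c do when c do id = expr

[S [U when c do [S [U when c do [S [M id = expr]]]]]]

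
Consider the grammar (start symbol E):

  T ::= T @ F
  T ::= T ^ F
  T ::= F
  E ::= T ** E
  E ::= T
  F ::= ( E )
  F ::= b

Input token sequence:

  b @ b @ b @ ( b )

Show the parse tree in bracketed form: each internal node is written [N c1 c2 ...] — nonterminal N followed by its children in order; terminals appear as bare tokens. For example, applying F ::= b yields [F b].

[E [T [T [T [T [F b]] @ [F b]] @ [F b]] @ [F ( [E [T [F b]]] )]]]

E
T
T @ F
T @ F @ F
T @ F @ F @ F
F @ F @ F @ F
b @ F @ F @ F
b @ b @ F @ F
b @ b @ b @ F
b @ b @ b @ ( E )
b @ b @ b @ ( T )
b @ b @ b @ ( F )
b @ b @ b @ ( b )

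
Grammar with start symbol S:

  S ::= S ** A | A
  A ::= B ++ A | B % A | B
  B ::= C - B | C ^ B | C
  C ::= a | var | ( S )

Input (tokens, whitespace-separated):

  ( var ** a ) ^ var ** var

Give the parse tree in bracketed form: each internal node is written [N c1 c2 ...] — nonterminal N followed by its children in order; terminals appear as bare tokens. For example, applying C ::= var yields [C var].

S
S ** A
A ** A
B ** A
C ^ B ** A
( S ) ^ B ** A
( S ** A ) ^ B ** A
( A ** A ) ^ B ** A
( B ** A ) ^ B ** A
( C ** A ) ^ B ** A
( var ** A ) ^ B ** A
( var ** B ) ^ B ** A
( var ** C ) ^ B ** A
( var ** a ) ^ B ** A
( var ** a ) ^ C ** A
( var ** a ) ^ var ** A
( var ** a ) ^ var ** B
( var ** a ) ^ var ** C
( var ** a ) ^ var ** var

[S [S [A [B [C ( [S [S [A [B [C var]]]] ** [A [B [C a]]]] )] ^ [B [C var]]]]] ** [A [B [C var]]]]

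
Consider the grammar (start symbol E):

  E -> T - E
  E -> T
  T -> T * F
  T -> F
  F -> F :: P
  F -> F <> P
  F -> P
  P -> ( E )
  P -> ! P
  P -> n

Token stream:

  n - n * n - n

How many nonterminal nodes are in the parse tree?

15

[E [T [F [P n]]] - [E [T [T [F [P n]]] * [F [P n]]] - [E [T [F [P n]]]]]]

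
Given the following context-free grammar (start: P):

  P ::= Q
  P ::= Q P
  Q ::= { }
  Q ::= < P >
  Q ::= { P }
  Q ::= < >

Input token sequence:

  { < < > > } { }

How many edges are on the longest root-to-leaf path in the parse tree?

6

[P [Q { [P [Q < [P [Q < >]] >]] }] [P [Q { }]]]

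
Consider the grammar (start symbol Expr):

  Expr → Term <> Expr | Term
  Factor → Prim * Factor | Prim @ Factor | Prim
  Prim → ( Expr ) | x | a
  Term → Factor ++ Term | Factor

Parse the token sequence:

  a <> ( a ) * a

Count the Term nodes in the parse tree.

3

[Expr [Term [Factor [Prim a]]] <> [Expr [Term [Factor [Prim ( [Expr [Term [Factor [Prim a]]]] )] * [Factor [Prim a]]]]]]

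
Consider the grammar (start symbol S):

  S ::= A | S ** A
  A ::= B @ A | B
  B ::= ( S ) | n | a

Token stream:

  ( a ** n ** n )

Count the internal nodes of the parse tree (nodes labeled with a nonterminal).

[S [A [B ( [S [S [S [A [B a]]] ** [A [B n]]] ** [A [B n]]] )]]]

12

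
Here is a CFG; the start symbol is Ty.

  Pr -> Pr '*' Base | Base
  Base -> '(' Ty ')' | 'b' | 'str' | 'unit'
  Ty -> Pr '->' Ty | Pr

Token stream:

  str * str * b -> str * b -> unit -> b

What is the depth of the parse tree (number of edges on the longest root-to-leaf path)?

6

[Ty [Pr [Pr [Pr [Base str]] * [Base str]] * [Base b]] -> [Ty [Pr [Pr [Base str]] * [Base b]] -> [Ty [Pr [Base unit]] -> [Ty [Pr [Base b]]]]]]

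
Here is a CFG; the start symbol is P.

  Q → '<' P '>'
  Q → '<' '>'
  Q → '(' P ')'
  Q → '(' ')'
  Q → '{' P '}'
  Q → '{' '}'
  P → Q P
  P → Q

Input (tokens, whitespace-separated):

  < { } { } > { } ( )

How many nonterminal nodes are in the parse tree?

10

[P [Q < [P [Q { }] [P [Q { }]]] >] [P [Q { }] [P [Q ( )]]]]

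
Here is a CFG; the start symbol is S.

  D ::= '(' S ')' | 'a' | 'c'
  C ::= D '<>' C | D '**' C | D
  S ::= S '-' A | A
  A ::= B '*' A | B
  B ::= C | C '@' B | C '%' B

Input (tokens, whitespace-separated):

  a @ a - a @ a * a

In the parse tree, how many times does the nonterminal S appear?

2

[S [S [A [B [C [D a]] @ [B [C [D a]]]]]] - [A [B [C [D a]] @ [B [C [D a]]]] * [A [B [C [D a]]]]]]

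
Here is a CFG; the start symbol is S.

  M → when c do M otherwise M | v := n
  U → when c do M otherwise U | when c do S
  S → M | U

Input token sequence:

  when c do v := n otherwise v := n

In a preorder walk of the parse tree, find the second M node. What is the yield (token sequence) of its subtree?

[S [M when c do [M v := n] otherwise [M v := n]]]

v := n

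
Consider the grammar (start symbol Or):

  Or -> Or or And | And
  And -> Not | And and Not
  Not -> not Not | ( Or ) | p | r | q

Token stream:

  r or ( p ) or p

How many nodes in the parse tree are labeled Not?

4

[Or [Or [Or [And [Not r]]] or [And [Not ( [Or [And [Not p]]] )]]] or [And [Not p]]]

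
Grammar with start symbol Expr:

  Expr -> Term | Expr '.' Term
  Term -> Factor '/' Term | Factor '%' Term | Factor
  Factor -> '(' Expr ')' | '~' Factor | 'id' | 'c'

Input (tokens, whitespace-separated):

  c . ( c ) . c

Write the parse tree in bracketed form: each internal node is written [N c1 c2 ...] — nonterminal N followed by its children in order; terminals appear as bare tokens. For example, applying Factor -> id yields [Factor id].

[Expr [Expr [Expr [Term [Factor c]]] . [Term [Factor ( [Expr [Term [Factor c]]] )]]] . [Term [Factor c]]]

Expr
Expr . Term
Expr . Term . Term
Term . Term . Term
Factor . Term . Term
c . Term . Term
c . Factor . Term
c . ( Expr ) . Term
c . ( Term ) . Term
c . ( Factor ) . Term
c . ( c ) . Term
c . ( c ) . Factor
c . ( c ) . c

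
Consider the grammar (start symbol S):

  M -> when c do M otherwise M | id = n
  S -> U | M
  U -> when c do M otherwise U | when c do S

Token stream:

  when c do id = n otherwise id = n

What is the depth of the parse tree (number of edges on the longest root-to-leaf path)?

3

[S [M when c do [M id = n] otherwise [M id = n]]]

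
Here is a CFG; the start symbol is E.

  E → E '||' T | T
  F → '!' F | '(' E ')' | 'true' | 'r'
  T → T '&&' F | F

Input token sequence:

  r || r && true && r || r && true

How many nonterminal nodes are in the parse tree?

15

[E [E [E [T [F r]]] || [T [T [T [F r]] && [F true]] && [F r]]] || [T [T [F r]] && [F true]]]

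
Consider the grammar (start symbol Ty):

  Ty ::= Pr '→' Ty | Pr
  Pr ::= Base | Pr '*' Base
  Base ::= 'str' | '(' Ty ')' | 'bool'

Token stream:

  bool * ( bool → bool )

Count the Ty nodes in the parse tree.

[Ty [Pr [Pr [Base bool]] * [Base ( [Ty [Pr [Base bool]] → [Ty [Pr [Base bool]]]] )]]]

3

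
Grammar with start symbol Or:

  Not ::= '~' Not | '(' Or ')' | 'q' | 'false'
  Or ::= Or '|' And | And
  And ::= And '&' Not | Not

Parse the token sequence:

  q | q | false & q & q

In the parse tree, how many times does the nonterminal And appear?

5

[Or [Or [Or [And [Not q]]] | [And [Not q]]] | [And [And [And [Not false]] & [Not q]] & [Not q]]]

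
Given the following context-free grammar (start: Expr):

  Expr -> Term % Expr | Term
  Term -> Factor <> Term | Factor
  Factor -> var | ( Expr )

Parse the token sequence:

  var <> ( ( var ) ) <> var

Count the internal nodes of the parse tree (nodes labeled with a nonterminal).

[Expr [Term [Factor var] <> [Term [Factor ( [Expr [Term [Factor ( [Expr [Term [Factor var]]] )]]] )] <> [Term [Factor var]]]]]

13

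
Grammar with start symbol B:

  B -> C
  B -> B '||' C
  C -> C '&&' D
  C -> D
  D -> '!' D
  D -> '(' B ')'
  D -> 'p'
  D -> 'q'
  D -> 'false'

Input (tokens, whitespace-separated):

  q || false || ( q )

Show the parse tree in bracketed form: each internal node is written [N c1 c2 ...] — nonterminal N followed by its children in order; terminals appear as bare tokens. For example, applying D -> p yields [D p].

[B [B [B [C [D q]]] || [C [D false]]] || [C [D ( [B [C [D q]]] )]]]

B
B || C
B || C || C
C || C || C
D || C || C
q || C || C
q || D || C
q || false || C
q || false || D
q || false || ( B )
q || false || ( C )
q || false || ( D )
q || false || ( q )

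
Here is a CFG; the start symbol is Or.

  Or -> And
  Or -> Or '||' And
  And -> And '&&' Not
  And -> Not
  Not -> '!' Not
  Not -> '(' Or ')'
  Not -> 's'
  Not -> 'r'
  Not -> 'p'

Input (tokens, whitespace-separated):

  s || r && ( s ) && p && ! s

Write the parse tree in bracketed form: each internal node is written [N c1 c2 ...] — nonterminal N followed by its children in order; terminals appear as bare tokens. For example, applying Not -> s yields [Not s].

Or
Or || And
And || And
Not || And
s || And
s || And && Not
s || And && Not && Not
s || And && Not && Not && Not
s || Not && Not && Not && Not
s || r && Not && Not && Not
s || r && ( Or ) && Not && Not
s || r && ( And ) && Not && Not
s || r && ( Not ) && Not && Not
s || r && ( s ) && Not && Not
s || r && ( s ) && p && Not
s || r && ( s ) && p && ! Not
s || r && ( s ) && p && ! s

[Or [Or [And [Not s]]] || [And [And [And [And [Not r]] && [Not ( [Or [And [Not s]]] )]] && [Not p]] && [Not ! [Not s]]]]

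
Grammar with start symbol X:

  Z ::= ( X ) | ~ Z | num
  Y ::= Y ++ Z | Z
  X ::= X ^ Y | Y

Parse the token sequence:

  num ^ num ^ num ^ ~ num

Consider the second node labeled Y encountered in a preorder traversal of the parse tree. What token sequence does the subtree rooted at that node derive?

num

[X [X [X [X [Y [Z num]]] ^ [Y [Z num]]] ^ [Y [Z num]]] ^ [Y [Z ~ [Z num]]]]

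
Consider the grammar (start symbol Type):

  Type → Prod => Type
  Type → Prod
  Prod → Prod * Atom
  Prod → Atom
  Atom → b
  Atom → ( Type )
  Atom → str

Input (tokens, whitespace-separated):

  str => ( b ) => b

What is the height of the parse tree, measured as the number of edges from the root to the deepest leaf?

[Type [Prod [Atom str]] => [Type [Prod [Atom ( [Type [Prod [Atom b]]] )]] => [Type [Prod [Atom b]]]]]

7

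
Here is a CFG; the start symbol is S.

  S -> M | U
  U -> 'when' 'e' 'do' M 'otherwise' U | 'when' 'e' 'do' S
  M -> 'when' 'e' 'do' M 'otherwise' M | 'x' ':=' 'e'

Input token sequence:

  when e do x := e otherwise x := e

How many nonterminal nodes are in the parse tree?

4

[S [M when e do [M x := e] otherwise [M x := e]]]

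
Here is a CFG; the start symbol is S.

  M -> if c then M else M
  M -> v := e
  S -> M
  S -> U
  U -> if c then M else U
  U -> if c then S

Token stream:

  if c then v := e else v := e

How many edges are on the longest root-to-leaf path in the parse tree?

3

[S [M if c then [M v := e] else [M v := e]]]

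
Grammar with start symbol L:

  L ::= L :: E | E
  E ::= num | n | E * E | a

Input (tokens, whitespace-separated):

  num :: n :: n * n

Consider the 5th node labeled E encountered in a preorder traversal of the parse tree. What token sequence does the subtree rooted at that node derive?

[L [L [L [E num]] :: [E n]] :: [E [E n] * [E n]]]

n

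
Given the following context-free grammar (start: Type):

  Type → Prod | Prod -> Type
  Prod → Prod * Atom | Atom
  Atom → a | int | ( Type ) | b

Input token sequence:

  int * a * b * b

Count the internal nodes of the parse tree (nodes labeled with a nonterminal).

[Type [Prod [Prod [Prod [Prod [Atom int]] * [Atom a]] * [Atom b]] * [Atom b]]]

9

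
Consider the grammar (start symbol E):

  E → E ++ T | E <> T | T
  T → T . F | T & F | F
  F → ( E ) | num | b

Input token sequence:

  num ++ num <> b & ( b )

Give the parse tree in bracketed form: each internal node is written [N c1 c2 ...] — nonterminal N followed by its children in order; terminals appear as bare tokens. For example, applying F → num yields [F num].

[E [E [E [T [F num]]] ++ [T [F num]]] <> [T [T [F b]] & [F ( [E [T [F b]]] )]]]

E
E <> T
E ++ T <> T
T ++ T <> T
F ++ T <> T
num ++ T <> T
num ++ F <> T
num ++ num <> T
num ++ num <> T & F
num ++ num <> F & F
num ++ num <> b & F
num ++ num <> b & ( E )
num ++ num <> b & ( T )
num ++ num <> b & ( F )
num ++ num <> b & ( b )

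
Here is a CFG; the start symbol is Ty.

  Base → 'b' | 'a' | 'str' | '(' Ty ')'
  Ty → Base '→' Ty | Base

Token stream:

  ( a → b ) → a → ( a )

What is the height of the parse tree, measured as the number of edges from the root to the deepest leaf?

6

[Ty [Base ( [Ty [Base a] → [Ty [Base b]]] )] → [Ty [Base a] → [Ty [Base ( [Ty [Base a]] )]]]]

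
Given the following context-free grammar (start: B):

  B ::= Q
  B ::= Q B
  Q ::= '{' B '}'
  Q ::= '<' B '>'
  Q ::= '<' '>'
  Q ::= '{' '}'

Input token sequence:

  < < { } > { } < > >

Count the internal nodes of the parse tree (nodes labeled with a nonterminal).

10

[B [Q < [B [Q < [B [Q { }]] >] [B [Q { }] [B [Q < >]]]] >]]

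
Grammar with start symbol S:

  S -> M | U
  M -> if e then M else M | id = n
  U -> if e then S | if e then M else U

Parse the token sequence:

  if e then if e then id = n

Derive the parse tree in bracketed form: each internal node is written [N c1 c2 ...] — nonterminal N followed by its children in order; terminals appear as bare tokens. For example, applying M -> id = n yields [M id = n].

[S [U if e then [S [U if e then [S [M id = n]]]]]]

S
U
if e then S
if e then U
if e then if e then S
if e then if e then M
if e then if e then id = n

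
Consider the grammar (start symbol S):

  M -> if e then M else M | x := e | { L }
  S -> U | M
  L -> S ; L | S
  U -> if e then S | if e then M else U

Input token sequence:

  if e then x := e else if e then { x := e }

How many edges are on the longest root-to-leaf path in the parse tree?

8

[S [U if e then [M x := e] else [U if e then [S [M { [L [S [M x := e]]] }]]]]]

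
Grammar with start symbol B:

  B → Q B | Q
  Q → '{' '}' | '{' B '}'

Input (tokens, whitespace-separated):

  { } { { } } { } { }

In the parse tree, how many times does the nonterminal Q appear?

5

[B [Q { }] [B [Q { [B [Q { }]] }] [B [Q { }] [B [Q { }]]]]]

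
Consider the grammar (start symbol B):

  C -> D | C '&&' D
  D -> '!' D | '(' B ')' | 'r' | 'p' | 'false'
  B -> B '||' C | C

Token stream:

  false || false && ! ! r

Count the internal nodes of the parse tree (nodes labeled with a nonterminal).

10

[B [B [C [D false]]] || [C [C [D false]] && [D ! [D ! [D r]]]]]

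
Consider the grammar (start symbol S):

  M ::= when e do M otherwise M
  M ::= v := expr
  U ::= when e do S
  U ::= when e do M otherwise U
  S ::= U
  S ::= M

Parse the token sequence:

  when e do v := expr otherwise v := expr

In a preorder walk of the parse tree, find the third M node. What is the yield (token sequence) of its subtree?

v := expr

[S [M when e do [M v := expr] otherwise [M v := expr]]]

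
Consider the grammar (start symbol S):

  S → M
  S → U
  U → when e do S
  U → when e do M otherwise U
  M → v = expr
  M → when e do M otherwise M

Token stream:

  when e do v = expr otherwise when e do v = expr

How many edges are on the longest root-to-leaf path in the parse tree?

[S [U when e do [M v = expr] otherwise [U when e do [S [M v = expr]]]]]

5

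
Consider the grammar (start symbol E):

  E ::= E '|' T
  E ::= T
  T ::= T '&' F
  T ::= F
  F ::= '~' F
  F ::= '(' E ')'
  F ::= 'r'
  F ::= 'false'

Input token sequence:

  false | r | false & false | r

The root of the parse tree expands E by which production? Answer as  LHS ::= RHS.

E ::= E '|' T

[E [E [E [E [T [F false]]] | [T [F r]]] | [T [T [F false]] & [F false]]] | [T [F r]]]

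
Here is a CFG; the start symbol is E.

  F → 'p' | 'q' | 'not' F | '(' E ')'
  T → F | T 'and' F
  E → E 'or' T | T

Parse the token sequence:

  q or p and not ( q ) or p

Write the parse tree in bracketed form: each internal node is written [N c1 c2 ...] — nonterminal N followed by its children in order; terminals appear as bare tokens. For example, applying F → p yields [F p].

[E [E [E [T [F q]]] or [T [T [F p]] and [F not [F ( [E [T [F q]]] )]]]] or [T [F p]]]

E
E or T
E or T or T
T or T or T
F or T or T
q or T or T
q or T and F or T
q or F and F or T
q or p and F or T
q or p and not F or T
q or p and not ( E ) or T
q or p and not ( T ) or T
q or p and not ( F ) or T
q or p and not ( q ) or T
q or p and not ( q ) or F
q or p and not ( q ) or p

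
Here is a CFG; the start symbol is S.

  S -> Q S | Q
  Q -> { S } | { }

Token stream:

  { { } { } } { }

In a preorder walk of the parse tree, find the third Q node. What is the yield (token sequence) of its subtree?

[S [Q { [S [Q { }] [S [Q { }]]] }] [S [Q { }]]]

{ }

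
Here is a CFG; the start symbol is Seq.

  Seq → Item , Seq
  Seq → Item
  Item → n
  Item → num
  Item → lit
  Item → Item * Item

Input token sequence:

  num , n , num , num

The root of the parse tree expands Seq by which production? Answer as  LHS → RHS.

[Seq [Item num] , [Seq [Item n] , [Seq [Item num] , [Seq [Item num]]]]]

Seq → Item , Seq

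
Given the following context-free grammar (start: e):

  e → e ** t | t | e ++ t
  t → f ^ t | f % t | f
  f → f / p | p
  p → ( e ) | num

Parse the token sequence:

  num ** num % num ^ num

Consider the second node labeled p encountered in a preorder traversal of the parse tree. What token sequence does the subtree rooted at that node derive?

num

[e [e [t [f [p num]]]] ** [t [f [p num]] % [t [f [p num]] ^ [t [f [p num]]]]]]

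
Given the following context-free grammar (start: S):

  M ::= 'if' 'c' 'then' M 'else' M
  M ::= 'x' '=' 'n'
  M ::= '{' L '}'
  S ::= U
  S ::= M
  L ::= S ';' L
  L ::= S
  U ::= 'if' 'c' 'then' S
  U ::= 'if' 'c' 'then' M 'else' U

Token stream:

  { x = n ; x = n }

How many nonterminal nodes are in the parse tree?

[S [M { [L [S [M x = n]] ; [L [S [M x = n]]]] }]]

8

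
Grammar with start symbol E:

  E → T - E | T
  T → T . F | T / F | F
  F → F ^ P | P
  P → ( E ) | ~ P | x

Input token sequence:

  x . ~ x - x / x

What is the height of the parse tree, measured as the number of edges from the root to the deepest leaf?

6

[E [T [T [F [P x]]] . [F [P ~ [P x]]]] - [E [T [T [F [P x]]] / [F [P x]]]]]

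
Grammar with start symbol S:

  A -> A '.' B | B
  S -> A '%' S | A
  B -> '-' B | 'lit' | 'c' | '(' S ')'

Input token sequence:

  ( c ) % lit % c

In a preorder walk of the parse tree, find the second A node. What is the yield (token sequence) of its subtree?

c

[S [A [B ( [S [A [B c]]] )]] % [S [A [B lit]] % [S [A [B c]]]]]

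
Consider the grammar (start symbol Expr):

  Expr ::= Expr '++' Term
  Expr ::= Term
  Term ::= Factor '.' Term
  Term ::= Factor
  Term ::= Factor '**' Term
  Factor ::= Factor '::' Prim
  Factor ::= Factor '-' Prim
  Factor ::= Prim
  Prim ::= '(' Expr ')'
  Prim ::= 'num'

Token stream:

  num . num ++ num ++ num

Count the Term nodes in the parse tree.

[Expr [Expr [Expr [Term [Factor [Prim num]] . [Term [Factor [Prim num]]]]] ++ [Term [Factor [Prim num]]]] ++ [Term [Factor [Prim num]]]]

4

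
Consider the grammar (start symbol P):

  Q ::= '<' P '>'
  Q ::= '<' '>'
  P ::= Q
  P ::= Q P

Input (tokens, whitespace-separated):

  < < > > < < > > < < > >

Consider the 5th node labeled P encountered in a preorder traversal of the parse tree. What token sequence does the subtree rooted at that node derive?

< < > >

[P [Q < [P [Q < >]] >] [P [Q < [P [Q < >]] >] [P [Q < [P [Q < >]] >]]]]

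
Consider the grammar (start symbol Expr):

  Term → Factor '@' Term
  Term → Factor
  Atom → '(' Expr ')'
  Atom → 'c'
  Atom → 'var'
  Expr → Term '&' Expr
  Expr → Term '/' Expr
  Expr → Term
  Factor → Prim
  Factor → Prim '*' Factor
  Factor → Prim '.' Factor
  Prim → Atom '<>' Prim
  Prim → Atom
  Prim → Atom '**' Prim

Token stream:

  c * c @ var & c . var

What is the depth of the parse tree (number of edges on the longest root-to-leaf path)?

7

[Expr [Term [Factor [Prim [Atom c]] * [Factor [Prim [Atom c]]]] @ [Term [Factor [Prim [Atom var]]]]] & [Expr [Term [Factor [Prim [Atom c]] . [Factor [Prim [Atom var]]]]]]]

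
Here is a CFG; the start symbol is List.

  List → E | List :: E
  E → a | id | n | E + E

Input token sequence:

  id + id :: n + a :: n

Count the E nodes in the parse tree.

[List [List [List [E [E id] + [E id]]] :: [E [E n] + [E a]]] :: [E n]]

7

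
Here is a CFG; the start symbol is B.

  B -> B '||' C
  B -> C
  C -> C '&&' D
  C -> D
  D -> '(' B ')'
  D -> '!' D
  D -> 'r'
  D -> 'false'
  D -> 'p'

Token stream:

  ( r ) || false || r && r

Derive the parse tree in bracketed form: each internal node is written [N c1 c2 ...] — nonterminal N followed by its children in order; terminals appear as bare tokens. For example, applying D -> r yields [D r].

[B [B [B [C [D ( [B [C [D r]]] )]]] || [C [D false]]] || [C [C [D r]] && [D r]]]

B
B || C
B || C || C
C || C || C
D || C || C
( B ) || C || C
( C ) || C || C
( D ) || C || C
( r ) || C || C
( r ) || D || C
( r ) || false || C
( r ) || false || C && D
( r ) || false || D && D
( r ) || false || r && D
( r ) || false || r && r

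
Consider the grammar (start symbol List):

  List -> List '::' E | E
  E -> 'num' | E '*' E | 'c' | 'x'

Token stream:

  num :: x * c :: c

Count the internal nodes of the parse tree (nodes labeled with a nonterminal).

8

[List [List [List [E num]] :: [E [E x] * [E c]]] :: [E c]]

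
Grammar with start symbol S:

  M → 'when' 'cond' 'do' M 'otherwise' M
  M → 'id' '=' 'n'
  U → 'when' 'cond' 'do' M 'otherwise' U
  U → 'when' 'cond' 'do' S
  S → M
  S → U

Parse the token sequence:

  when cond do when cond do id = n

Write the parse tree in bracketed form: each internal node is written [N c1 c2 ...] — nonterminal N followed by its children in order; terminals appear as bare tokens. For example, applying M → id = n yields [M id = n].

S
U
when cond do S
when cond do U
when cond do when cond do S
when cond do when cond do M
when cond do when cond do id = n

[S [U when cond do [S [U when cond do [S [M id = n]]]]]]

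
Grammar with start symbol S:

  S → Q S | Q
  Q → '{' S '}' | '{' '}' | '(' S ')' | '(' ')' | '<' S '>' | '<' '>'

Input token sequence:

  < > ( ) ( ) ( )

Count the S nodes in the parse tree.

[S [Q < >] [S [Q ( )] [S [Q ( )] [S [Q ( )]]]]]

4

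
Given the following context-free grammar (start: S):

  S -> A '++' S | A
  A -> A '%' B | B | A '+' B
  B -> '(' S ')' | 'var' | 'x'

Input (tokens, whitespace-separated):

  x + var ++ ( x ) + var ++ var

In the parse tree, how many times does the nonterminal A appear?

6

[S [A [A [B x]] + [B var]] ++ [S [A [A [B ( [S [A [B x]]] )]] + [B var]] ++ [S [A [B var]]]]]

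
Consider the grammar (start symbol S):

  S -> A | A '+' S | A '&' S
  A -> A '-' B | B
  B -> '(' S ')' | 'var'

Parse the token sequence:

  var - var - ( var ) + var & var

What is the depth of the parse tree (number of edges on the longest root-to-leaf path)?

[S [A [A [A [B var]] - [B var]] - [B ( [S [A [B var]]] )]] + [S [A [B var]] & [S [A [B var]]]]]

6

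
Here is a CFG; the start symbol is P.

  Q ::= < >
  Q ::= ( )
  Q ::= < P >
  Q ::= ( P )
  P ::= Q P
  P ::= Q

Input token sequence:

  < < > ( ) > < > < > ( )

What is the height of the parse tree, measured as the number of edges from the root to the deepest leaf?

5

[P [Q < [P [Q < >] [P [Q ( )]]] >] [P [Q < >] [P [Q < >] [P [Q ( )]]]]]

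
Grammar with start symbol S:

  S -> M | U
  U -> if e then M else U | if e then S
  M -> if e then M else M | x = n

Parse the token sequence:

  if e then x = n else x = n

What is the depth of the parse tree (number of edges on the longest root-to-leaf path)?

3

[S [M if e then [M x = n] else [M x = n]]]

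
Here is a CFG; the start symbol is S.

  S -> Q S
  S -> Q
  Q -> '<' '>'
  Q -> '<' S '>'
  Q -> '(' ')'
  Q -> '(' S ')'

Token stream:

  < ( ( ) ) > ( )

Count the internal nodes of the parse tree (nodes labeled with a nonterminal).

[S [Q < [S [Q ( [S [Q ( )]] )]] >] [S [Q ( )]]]

8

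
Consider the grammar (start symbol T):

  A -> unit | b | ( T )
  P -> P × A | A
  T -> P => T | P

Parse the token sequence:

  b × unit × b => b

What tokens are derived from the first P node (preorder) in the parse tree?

[T [P [P [P [A b]] × [A unit]] × [A b]] => [T [P [A b]]]]

b × unit × b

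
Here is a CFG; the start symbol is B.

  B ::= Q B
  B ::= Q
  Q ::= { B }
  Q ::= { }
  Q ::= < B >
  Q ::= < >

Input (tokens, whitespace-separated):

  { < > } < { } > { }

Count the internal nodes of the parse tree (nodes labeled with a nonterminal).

10

[B [Q { [B [Q < >]] }] [B [Q < [B [Q { }]] >] [B [Q { }]]]]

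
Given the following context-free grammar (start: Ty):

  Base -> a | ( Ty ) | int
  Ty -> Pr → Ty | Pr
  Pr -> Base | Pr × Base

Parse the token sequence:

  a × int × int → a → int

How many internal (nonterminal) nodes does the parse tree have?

[Ty [Pr [Pr [Pr [Base a]] × [Base int]] × [Base int]] → [Ty [Pr [Base a]] → [Ty [Pr [Base int]]]]]

13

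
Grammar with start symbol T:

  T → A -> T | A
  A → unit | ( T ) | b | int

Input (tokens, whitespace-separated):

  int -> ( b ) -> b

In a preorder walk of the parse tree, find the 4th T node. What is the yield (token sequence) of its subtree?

[T [A int] -> [T [A ( [T [A b]] )] -> [T [A b]]]]

b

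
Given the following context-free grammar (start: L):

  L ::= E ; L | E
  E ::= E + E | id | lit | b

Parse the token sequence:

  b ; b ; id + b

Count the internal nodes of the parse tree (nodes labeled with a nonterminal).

8

[L [E b] ; [L [E b] ; [L [E [E id] + [E b]]]]]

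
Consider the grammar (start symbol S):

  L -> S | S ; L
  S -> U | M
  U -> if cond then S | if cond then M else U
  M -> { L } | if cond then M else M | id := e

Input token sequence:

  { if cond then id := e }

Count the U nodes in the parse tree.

[S [M { [L [S [U if cond then [S [M id := e]]]]] }]]

1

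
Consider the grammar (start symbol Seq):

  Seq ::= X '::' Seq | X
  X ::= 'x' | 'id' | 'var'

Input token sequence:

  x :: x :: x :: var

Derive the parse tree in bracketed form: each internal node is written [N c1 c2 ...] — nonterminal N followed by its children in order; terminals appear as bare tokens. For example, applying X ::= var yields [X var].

[Seq [X x] :: [Seq [X x] :: [Seq [X x] :: [Seq [X var]]]]]

Seq
X :: Seq
x :: Seq
x :: X :: Seq
x :: x :: Seq
x :: x :: X :: Seq
x :: x :: x :: Seq
x :: x :: x :: X
x :: x :: x :: var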